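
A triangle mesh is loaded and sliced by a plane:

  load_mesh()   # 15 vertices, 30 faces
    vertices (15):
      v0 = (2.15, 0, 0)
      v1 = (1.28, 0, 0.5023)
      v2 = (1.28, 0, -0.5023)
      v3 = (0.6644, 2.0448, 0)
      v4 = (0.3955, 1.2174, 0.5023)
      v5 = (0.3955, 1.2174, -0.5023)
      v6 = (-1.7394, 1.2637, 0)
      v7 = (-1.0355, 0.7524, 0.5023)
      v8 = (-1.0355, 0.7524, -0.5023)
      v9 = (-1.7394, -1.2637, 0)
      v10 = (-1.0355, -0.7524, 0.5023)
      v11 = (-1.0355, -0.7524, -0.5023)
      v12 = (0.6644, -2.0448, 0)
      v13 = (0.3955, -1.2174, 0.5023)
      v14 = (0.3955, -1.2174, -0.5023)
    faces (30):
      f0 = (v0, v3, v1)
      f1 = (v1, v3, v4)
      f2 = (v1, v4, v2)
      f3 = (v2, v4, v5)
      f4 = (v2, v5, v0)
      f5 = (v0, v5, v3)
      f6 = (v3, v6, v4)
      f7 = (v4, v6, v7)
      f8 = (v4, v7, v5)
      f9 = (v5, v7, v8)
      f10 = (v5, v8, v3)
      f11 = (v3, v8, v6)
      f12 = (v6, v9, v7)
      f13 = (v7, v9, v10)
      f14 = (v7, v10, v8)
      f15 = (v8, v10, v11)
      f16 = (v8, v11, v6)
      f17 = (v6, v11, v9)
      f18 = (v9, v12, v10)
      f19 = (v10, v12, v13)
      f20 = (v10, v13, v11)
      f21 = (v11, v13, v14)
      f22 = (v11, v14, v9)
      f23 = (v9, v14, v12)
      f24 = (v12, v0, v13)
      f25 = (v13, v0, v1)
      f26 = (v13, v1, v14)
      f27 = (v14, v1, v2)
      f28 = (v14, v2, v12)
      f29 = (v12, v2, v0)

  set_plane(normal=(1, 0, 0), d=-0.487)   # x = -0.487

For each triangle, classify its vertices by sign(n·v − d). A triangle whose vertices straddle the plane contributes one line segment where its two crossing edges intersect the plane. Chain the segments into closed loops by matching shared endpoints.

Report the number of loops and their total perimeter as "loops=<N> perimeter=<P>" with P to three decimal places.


Straddling triangles (12 of 30):
  (v3,v6,v4) [+-+] → (-0.487, 1.67066, 0)–(-0.487, 1.23654, 0.294665)  len=0.5247
  (v4,v6,v7) [+--] → (-0.487, 1.23654, 0.294665)–(-0.487, 0.930634, 0.5023)  len=0.3697
  (v4,v7,v5) [+-+] → (-0.487, 0.930634, 0.5023)–(-0.487, 0.930634, 0.117238)  len=0.3851
  (v5,v7,v8) [+--] → (-0.487, 0.930634, 0.117238)–(-0.487, 0.930634, -0.5023)  len=0.6195
  (v5,v8,v3) [+-+] → (-0.487, 0.930634, -0.5023)–(-0.487, 1.16941, -0.340225)  len=0.2886
  (v3,v8,v6) [+--] → (-0.487, 1.16941, -0.340225)–(-0.487, 1.67066, 0)  len=0.6058
  (v9,v12,v10) [-+-] → (-0.487, -1.67066, 0)–(-0.487, -1.16941, 0.340225)  len=0.6058
  (v10,v12,v13) [-++] → (-0.487, -1.16941, 0.340225)–(-0.487, -0.930634, 0.5023)  len=0.2886
  (v10,v13,v11) [-+-] → (-0.487, -0.930634, 0.5023)–(-0.487, -0.930634, -0.117238)  len=0.6195
  (v11,v13,v14) [-++] → (-0.487, -0.930634, -0.117238)–(-0.487, -0.930634, -0.5023)  len=0.3851
  (v11,v14,v9) [-+-] → (-0.487, -0.930634, -0.5023)–(-0.487, -1.23654, -0.294665)  len=0.3697
  (v9,v14,v12) [-++] → (-0.487, -1.23654, -0.294665)–(-0.487, -1.67066, 0)  len=0.5247

Chained into 2 loop(s):
  loop 1: 6 segments, perimeter = 2.7934
  loop 2: 6 segments, perimeter = 2.7934
Total perimeter = 5.587

loops=2 perimeter=5.587


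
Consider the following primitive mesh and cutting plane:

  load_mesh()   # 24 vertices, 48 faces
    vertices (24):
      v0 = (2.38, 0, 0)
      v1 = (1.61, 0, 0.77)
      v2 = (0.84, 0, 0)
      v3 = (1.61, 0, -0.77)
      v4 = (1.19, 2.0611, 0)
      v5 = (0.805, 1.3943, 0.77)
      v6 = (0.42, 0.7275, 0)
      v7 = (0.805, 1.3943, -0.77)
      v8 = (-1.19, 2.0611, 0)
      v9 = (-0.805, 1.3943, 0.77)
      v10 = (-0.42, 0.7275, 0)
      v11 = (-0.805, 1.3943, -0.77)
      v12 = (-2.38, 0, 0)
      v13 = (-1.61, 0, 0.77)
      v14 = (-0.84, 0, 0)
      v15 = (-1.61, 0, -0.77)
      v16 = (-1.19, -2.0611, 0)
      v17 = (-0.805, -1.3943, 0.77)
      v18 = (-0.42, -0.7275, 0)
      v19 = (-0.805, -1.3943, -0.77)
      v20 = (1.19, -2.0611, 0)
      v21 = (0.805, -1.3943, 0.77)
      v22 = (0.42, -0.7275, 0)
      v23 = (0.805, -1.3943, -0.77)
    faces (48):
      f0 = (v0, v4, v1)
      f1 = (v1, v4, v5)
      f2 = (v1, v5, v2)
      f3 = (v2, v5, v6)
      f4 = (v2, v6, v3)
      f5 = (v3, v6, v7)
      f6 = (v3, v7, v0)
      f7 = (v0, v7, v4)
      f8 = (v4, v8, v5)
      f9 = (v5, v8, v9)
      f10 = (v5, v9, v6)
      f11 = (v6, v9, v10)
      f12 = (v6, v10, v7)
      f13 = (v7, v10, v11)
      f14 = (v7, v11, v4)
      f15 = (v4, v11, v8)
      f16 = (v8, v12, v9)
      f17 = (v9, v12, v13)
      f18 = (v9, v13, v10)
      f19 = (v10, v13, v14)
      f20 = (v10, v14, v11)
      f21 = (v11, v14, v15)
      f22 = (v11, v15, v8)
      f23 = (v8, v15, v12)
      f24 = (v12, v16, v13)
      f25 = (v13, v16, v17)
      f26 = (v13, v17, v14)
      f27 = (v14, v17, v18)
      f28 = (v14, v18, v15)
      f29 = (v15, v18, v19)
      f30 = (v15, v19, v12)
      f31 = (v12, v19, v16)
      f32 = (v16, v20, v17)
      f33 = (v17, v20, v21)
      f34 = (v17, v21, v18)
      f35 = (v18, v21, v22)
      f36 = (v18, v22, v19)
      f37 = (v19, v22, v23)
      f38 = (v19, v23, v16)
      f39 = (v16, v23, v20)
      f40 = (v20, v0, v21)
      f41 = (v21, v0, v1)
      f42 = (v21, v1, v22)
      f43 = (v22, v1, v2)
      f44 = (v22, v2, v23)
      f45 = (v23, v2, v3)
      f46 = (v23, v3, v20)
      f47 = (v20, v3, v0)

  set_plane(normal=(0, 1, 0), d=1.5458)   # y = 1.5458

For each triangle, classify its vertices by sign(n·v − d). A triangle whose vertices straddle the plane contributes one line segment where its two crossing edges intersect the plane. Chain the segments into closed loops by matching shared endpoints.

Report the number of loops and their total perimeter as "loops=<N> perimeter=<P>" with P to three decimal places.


loops=1 perimeter=6.936

Straddling triangles (10 of 48):
  (v0,v4,v1) [-+-] → (1.48751, 1.5458, 0)–(1.29501, 1.5458, 0.192509)  len=0.2722
  (v1,v4,v5) [-+-] → (1.29501, 1.5458, 0.192509)–(0.892474, 1.5458, 0.595052)  len=0.5693
  (v0,v7,v4) [--+] → (0.892474, 1.5458, -0.595052)–(1.48751, 1.5458, 0)  len=0.8415
  (v4,v8,v5) [++-] → (0.351727, 1.5458, 0.595052)–(0.892474, 1.5458, 0.595052)  len=0.5407
  (v5,v8,v9) [-+-] → (0.351727, 1.5458, 0.595052)–(-0.892474, 1.5458, 0.595052)  len=1.2442
  (v7,v11,v4) [--+] → (-0.351727, 1.5458, -0.595052)–(0.892474, 1.5458, -0.595052)  len=1.2442
  (v4,v11,v8) [+-+] → (-0.351727, 1.5458, -0.595052)–(-0.892474, 1.5458, -0.595052)  len=0.5407
  (v8,v12,v9) [+--] → (-1.48751, 1.5458, 0)–(-0.892474, 1.5458, 0.595052)  len=0.8415
  (v11,v15,v8) [--+] → (-1.29501, 1.5458, -0.192509)–(-0.892474, 1.5458, -0.595052)  len=0.5693
  (v8,v15,v12) [+--] → (-1.29501, 1.5458, -0.192509)–(-1.48751, 1.5458, 0)  len=0.2722

Chained into 1 loop(s):
  loop 1: 10 segments, perimeter = 6.9360
Total perimeter = 6.936


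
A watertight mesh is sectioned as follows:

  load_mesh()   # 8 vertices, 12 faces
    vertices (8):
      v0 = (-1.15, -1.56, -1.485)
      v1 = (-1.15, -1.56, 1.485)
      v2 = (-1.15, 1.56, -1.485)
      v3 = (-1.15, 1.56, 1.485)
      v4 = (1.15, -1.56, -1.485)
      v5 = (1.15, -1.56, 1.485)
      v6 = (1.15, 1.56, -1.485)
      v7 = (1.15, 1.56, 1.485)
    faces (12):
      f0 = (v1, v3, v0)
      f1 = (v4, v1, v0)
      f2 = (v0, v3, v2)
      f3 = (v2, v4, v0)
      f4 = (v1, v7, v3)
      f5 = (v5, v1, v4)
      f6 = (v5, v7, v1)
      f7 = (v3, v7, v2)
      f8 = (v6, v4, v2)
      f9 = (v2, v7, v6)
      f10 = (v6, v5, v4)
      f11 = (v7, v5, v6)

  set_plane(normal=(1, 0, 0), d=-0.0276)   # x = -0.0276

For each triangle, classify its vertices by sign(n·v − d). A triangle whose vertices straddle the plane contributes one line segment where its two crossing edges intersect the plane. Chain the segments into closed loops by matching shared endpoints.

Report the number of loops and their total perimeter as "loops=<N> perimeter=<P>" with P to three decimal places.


loops=1 perimeter=12.180

Straddling triangles (8 of 12):
  (v4,v1,v0) [+--] → (-0.0276, -1.56, 0.03564)–(-0.0276, -1.56, -1.485)  len=1.5206
  (v2,v4,v0) [-+-] → (-0.0276, 0.03744, -1.485)–(-0.0276, -1.56, -1.485)  len=1.5974
  (v1,v7,v3) [-+-] → (-0.0276, -0.03744, 1.485)–(-0.0276, 1.56, 1.485)  len=1.5974
  (v5,v1,v4) [+-+] → (-0.0276, -1.56, 1.485)–(-0.0276, -1.56, 0.03564)  len=1.4494
  (v5,v7,v1) [++-] → (-0.0276, -0.03744, 1.485)–(-0.0276, -1.56, 1.485)  len=1.5226
  (v3,v7,v2) [-+-] → (-0.0276, 1.56, 1.485)–(-0.0276, 1.56, -0.03564)  len=1.5206
  (v6,v4,v2) [++-] → (-0.0276, 0.03744, -1.485)–(-0.0276, 1.56, -1.485)  len=1.5226
  (v2,v7,v6) [-++] → (-0.0276, 1.56, -0.03564)–(-0.0276, 1.56, -1.485)  len=1.4494

Chained into 1 loop(s):
  loop 1: 8 segments, perimeter = 12.1800
Total perimeter = 12.180


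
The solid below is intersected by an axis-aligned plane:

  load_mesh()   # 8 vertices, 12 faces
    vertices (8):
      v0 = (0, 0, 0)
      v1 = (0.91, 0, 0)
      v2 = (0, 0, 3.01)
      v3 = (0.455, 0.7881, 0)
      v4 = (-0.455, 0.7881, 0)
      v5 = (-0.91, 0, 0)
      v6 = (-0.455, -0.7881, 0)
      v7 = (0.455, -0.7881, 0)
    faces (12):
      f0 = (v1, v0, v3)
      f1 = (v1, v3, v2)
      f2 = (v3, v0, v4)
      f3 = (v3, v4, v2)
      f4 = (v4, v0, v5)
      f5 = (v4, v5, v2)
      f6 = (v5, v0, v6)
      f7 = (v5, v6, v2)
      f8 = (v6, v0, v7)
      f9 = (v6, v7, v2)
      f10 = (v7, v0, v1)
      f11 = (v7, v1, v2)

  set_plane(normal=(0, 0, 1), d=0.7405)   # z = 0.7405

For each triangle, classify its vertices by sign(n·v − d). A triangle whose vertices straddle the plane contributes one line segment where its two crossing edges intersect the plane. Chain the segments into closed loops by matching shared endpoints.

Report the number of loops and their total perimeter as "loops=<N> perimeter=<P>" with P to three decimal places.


Straddling triangles (6 of 12):
  (v1,v3,v2) [--+] → (0.343064, 0.594217, 0.7405)–(0.686128, 0, 0.7405)  len=0.6861
  (v3,v4,v2) [--+] → (-0.343064, 0.594217, 0.7405)–(0.343064, 0.594217, 0.7405)  len=0.6861
  (v4,v5,v2) [--+] → (-0.686128, 0, 0.7405)–(-0.343064, 0.594217, 0.7405)  len=0.6861
  (v5,v6,v2) [--+] → (-0.343064, -0.594217, 0.7405)–(-0.686128, 0, 0.7405)  len=0.6861
  (v6,v7,v2) [--+] → (0.343064, -0.594217, 0.7405)–(-0.343064, -0.594217, 0.7405)  len=0.6861
  (v7,v1,v2) [--+] → (0.686128, 0, 0.7405)–(0.343064, -0.594217, 0.7405)  len=0.6861

Chained into 1 loop(s):
  loop 1: 6 segments, perimeter = 4.1168
Total perimeter = 4.117

loops=1 perimeter=4.117


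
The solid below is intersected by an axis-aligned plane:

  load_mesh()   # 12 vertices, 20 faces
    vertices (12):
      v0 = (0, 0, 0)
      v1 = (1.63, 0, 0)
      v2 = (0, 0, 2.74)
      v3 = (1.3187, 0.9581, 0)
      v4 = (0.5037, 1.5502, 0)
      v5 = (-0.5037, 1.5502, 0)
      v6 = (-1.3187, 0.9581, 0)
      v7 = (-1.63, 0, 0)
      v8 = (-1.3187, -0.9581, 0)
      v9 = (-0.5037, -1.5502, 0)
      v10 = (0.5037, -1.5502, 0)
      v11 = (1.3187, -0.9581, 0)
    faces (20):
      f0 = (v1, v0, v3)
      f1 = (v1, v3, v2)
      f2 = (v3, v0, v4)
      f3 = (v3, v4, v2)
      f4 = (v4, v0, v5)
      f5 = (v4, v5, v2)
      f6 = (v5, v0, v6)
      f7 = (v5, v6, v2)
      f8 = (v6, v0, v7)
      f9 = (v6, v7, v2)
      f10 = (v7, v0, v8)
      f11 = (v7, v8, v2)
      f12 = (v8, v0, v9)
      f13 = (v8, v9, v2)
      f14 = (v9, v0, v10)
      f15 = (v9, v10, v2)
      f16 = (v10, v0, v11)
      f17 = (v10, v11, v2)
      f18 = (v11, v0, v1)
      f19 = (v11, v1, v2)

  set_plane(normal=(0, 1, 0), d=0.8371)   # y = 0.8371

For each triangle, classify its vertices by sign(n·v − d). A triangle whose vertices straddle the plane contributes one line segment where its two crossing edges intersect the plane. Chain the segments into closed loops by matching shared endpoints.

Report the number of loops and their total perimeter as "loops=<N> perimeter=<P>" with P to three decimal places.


loops=1 perimeter=6.604

Straddling triangles (10 of 20):
  (v1,v0,v3) [--+] → (1.15216, 0.8371, 0)–(1.35801, 0.8371, 0)  len=0.2059
  (v1,v3,v2) [-+-] → (1.35801, 0.8371, 0)–(1.15216, 0.8371, 0.346039)  len=0.4026
  (v3,v0,v4) [+-+] → (1.15216, 0.8371, 0)–(0.271995, 0.8371, 0)  len=0.8802
  (v3,v4,v2) [++-] → (0.271995, 0.8371, 1.26041)–(1.15216, 0.8371, 0.346039)  len=1.2692
  (v4,v0,v5) [+-+] → (0.271995, 0.8371, 0)–(-0.271995, 0.8371, 0)  len=0.5440
  (v4,v5,v2) [++-] → (-0.271995, 0.8371, 1.26041)–(0.271995, 0.8371, 1.26041)  len=0.5440
  (v5,v0,v6) [+-+] → (-0.271995, 0.8371, 0)–(-1.15216, 0.8371, 0)  len=0.8802
  (v5,v6,v2) [++-] → (-1.15216, 0.8371, 0.346039)–(-0.271995, 0.8371, 1.26041)  len=1.2692
  (v6,v0,v7) [+--] → (-1.15216, 0.8371, 0)–(-1.35801, 0.8371, 0)  len=0.2059
  (v6,v7,v2) [+--] → (-1.35801, 0.8371, 0)–(-1.15216, 0.8371, 0.346039)  len=0.4026

Chained into 1 loop(s):
  loop 1: 10 segments, perimeter = 6.6036
Total perimeter = 6.604


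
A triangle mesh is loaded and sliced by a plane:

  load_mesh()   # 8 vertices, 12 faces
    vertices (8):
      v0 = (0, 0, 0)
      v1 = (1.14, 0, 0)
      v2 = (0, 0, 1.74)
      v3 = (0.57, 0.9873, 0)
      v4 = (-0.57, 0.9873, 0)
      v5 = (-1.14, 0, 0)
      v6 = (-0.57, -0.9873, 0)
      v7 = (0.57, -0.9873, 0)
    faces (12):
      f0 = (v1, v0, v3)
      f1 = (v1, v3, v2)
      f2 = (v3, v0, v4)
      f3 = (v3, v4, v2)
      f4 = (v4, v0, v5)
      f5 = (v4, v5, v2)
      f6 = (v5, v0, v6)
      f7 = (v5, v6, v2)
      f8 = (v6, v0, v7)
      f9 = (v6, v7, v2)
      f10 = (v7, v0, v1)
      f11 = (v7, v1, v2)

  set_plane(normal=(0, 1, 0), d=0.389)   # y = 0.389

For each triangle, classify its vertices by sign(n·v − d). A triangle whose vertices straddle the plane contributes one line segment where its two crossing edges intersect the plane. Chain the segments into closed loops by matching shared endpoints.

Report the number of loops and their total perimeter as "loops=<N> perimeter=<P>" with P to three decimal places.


loops=1 perimeter=4.801

Straddling triangles (6 of 12):
  (v1,v0,v3) [--+] → (0.224582, 0.389, 0)–(0.915418, 0.389, 0)  len=0.6908
  (v1,v3,v2) [-+-] → (0.915418, 0.389, 0)–(0.224582, 0.389, 1.05443)  len=1.2606
  (v3,v0,v4) [+-+] → (0.224582, 0.389, 0)–(-0.224582, 0.389, 0)  len=0.4492
  (v3,v4,v2) [++-] → (-0.224582, 0.389, 1.05443)–(0.224582, 0.389, 1.05443)  len=0.4492
  (v4,v0,v5) [+--] → (-0.224582, 0.389, 0)–(-0.915418, 0.389, 0)  len=0.6908
  (v4,v5,v2) [+--] → (-0.915418, 0.389, 0)–(-0.224582, 0.389, 1.05443)  len=1.2606

Chained into 1 loop(s):
  loop 1: 6 segments, perimeter = 4.8012
Total perimeter = 4.801


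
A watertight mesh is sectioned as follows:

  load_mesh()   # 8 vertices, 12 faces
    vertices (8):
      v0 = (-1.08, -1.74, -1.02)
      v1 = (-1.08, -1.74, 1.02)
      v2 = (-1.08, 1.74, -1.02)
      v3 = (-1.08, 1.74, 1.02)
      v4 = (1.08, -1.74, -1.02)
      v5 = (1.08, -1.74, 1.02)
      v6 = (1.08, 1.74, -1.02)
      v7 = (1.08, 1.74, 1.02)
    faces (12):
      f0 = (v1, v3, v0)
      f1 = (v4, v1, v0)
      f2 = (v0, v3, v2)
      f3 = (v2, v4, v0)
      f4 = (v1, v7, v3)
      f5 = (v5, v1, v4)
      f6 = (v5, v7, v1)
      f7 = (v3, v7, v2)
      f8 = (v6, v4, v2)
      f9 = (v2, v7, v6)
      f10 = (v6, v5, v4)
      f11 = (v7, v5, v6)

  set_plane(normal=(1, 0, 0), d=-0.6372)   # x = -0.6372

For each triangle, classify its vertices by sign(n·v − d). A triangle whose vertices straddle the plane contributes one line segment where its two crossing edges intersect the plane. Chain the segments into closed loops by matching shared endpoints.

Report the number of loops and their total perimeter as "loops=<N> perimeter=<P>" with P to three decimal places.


loops=1 perimeter=11.040

Straddling triangles (8 of 12):
  (v4,v1,v0) [+--] → (-0.6372, -1.74, 0.6018)–(-0.6372, -1.74, -1.02)  len=1.6218
  (v2,v4,v0) [-+-] → (-0.6372, 1.0266, -1.02)–(-0.6372, -1.74, -1.02)  len=2.7666
  (v1,v7,v3) [-+-] → (-0.6372, -1.0266, 1.02)–(-0.6372, 1.74, 1.02)  len=2.7666
  (v5,v1,v4) [+-+] → (-0.6372, -1.74, 1.02)–(-0.6372, -1.74, 0.6018)  len=0.4182
  (v5,v7,v1) [++-] → (-0.6372, -1.0266, 1.02)–(-0.6372, -1.74, 1.02)  len=0.7134
  (v3,v7,v2) [-+-] → (-0.6372, 1.74, 1.02)–(-0.6372, 1.74, -0.6018)  len=1.6218
  (v6,v4,v2) [++-] → (-0.6372, 1.0266, -1.02)–(-0.6372, 1.74, -1.02)  len=0.7134
  (v2,v7,v6) [-++] → (-0.6372, 1.74, -0.6018)–(-0.6372, 1.74, -1.02)  len=0.4182

Chained into 1 loop(s):
  loop 1: 8 segments, perimeter = 11.0400
Total perimeter = 11.040


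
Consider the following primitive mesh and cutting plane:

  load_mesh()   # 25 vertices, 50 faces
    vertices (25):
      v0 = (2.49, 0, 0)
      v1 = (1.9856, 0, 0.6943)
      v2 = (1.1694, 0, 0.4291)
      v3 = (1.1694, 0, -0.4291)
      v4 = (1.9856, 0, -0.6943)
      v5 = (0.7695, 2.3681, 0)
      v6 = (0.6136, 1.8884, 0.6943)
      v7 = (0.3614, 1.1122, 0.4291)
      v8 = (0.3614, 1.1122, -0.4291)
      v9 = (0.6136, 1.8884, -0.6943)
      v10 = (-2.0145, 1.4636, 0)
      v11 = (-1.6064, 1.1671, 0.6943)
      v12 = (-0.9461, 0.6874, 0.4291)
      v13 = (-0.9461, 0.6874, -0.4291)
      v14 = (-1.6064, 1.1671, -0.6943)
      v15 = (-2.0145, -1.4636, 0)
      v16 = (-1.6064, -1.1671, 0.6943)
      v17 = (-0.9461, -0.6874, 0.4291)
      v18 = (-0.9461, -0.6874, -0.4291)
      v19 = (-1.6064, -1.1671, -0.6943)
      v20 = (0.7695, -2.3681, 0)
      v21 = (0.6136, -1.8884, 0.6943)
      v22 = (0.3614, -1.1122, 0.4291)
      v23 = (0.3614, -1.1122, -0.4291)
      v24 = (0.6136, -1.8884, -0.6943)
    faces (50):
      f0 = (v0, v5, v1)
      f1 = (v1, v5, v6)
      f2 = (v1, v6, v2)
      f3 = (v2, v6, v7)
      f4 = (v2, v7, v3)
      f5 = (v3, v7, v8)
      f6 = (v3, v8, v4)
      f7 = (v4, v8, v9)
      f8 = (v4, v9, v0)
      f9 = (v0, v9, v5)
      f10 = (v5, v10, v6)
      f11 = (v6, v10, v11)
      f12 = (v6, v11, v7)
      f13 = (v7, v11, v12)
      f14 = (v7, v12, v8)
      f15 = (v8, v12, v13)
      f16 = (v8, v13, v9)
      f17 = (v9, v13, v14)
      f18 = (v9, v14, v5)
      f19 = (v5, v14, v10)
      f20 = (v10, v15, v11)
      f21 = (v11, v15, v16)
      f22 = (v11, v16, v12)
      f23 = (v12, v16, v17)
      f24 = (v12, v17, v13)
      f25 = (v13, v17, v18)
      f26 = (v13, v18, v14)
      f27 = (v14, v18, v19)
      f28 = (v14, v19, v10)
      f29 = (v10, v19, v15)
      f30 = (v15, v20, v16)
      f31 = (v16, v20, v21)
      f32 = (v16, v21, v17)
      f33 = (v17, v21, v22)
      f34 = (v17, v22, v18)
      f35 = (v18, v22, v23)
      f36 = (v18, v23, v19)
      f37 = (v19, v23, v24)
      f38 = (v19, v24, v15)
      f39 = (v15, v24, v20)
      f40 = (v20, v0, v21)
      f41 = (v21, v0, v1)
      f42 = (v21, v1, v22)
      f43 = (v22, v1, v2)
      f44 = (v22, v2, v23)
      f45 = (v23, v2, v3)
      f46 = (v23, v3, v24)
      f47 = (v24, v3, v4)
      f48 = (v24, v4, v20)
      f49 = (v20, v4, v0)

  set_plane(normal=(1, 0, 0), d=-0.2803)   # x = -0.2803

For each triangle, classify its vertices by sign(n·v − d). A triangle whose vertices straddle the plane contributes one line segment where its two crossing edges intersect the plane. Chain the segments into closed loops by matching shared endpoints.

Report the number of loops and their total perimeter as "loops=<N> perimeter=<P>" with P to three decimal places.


Straddling triangles (20 of 50):
  (v5,v10,v6) [+-+] → (-0.2803, 2.02703, 0)–(-0.2803, 1.74391, 0.458147)  len=0.5386
  (v6,v10,v11) [+--] → (-0.2803, 1.74391, 0.458147)–(-0.2803, 1.59796, 0.6943)  len=0.2776
  (v6,v11,v7) [+-+] → (-0.2803, 1.59796, 0.6943)–(-0.2803, 1.1301, 0.515582)  len=0.5008
  (v7,v11,v12) [+--] → (-0.2803, 1.1301, 0.515582)–(-0.2803, 0.903715, 0.4291)  len=0.2423
  (v7,v12,v8) [+-+] → (-0.2803, 0.903715, 0.4291)–(-0.2803, 0.903715, -0.00790922)  len=0.4370
  (v8,v12,v13) [+--] → (-0.2803, 0.903715, -0.00790922)–(-0.2803, 0.903715, -0.4291)  len=0.4212
  (v8,v13,v9) [+-+] → (-0.2803, 0.903715, -0.4291)–(-0.2803, 1.20008, -0.542308)  len=0.3173
  (v9,v13,v14) [+--] → (-0.2803, 1.20008, -0.542308)–(-0.2803, 1.59796, -0.6943)  len=0.4259
  (v9,v14,v5) [+-+] → (-0.2803, 1.59796, -0.6943)–(-0.2803, 1.83743, -0.306779)  len=0.4555
  (v5,v14,v10) [+--] → (-0.2803, 1.83743, -0.306779)–(-0.2803, 2.02703, 0)  len=0.3606
  (v15,v20,v16) [-+-] → (-0.2803, -2.02703, 0)–(-0.2803, -1.83743, 0.306779)  len=0.3606
  (v16,v20,v21) [-++] → (-0.2803, -1.83743, 0.306779)–(-0.2803, -1.59796, 0.6943)  len=0.4555
  (v16,v21,v17) [-+-] → (-0.2803, -1.59796, 0.6943)–(-0.2803, -1.20008, 0.542308)  len=0.4259
  (v17,v21,v22) [-++] → (-0.2803, -1.20008, 0.542308)–(-0.2803, -0.903715, 0.4291)  len=0.3173
  (v17,v22,v18) [-+-] → (-0.2803, -0.903715, 0.4291)–(-0.2803, -0.903715, 0.00790922)  len=0.4212
  (v18,v22,v23) [-++] → (-0.2803, -0.903715, 0.00790922)–(-0.2803, -0.903715, -0.4291)  len=0.4370
  (v18,v23,v19) [-+-] → (-0.2803, -0.903715, -0.4291)–(-0.2803, -1.1301, -0.515582)  len=0.2423
  (v19,v23,v24) [-++] → (-0.2803, -1.1301, -0.515582)–(-0.2803, -1.59796, -0.6943)  len=0.5008
  (v19,v24,v15) [-+-] → (-0.2803, -1.59796, -0.6943)–(-0.2803, -1.74391, -0.458147)  len=0.2776
  (v15,v24,v20) [-++] → (-0.2803, -1.74391, -0.458147)–(-0.2803, -2.02703, 0)  len=0.5386

Chained into 2 loop(s):
  loop 1: 10 segments, perimeter = 3.9769
  loop 2: 10 segments, perimeter = 3.9769
Total perimeter = 7.954

loops=2 perimeter=7.954


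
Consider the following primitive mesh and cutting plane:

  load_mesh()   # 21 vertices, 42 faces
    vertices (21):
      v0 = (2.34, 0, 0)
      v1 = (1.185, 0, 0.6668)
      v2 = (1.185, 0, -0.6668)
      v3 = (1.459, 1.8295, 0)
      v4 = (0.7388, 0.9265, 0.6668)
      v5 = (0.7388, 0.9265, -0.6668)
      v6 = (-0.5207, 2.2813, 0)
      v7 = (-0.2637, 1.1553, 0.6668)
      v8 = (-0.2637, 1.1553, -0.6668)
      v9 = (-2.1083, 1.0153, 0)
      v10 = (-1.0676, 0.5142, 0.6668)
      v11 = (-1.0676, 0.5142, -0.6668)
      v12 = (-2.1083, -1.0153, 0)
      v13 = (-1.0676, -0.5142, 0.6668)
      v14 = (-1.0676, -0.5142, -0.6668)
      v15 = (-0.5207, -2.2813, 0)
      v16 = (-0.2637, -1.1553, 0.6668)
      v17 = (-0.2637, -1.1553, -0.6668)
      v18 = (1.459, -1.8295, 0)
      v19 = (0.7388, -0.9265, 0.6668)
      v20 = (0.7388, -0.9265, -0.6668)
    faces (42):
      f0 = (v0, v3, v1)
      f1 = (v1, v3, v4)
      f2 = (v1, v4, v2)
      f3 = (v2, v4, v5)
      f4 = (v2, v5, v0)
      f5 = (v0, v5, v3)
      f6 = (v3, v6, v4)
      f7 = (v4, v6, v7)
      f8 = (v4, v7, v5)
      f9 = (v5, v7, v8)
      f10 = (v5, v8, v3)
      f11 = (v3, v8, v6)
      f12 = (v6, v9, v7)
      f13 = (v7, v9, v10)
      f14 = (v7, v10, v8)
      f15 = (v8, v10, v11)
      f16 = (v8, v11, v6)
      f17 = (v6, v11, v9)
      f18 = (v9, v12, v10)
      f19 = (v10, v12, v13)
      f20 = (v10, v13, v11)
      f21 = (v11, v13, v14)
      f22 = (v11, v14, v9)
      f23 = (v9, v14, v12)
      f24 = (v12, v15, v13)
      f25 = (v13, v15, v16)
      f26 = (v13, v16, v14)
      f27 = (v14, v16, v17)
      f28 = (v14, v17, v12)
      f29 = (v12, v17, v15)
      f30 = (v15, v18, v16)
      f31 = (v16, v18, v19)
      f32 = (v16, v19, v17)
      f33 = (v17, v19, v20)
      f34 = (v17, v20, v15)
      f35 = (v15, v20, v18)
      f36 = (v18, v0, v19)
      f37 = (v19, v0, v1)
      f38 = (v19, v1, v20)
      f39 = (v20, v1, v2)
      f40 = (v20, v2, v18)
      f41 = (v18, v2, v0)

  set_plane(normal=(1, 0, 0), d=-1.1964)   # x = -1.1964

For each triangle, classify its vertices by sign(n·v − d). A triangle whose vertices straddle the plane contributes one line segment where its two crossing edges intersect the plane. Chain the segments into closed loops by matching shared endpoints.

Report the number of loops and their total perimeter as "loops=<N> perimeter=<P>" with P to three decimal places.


Straddling triangles (10 of 42):
  (v6,v9,v7) [+-+] → (-1.1964, 1.74248, 0)–(-1.1964, 1.08451, 0.329641)  len=0.7359
  (v7,v9,v10) [+-+] → (-1.1964, 1.08451, 0.329641)–(-1.1964, 0.576218, 0.584275)  len=0.5685
  (v6,v11,v9) [++-] → (-1.1964, 0.576218, -0.584275)–(-1.1964, 1.74248, 0)  len=1.3044
  (v9,v12,v10) [--+] → (-1.1964, 0.324905, 0.584275)–(-1.1964, 0.576218, 0.584275)  len=0.2513
  (v10,v12,v13) [+-+] → (-1.1964, 0.324905, 0.584275)–(-1.1964, -0.576218, 0.584275)  len=0.9011
  (v11,v14,v9) [++-] → (-1.1964, -0.324905, -0.584275)–(-1.1964, 0.576218, -0.584275)  len=0.9011
  (v9,v14,v12) [-+-] → (-1.1964, -0.324905, -0.584275)–(-1.1964, -0.576218, -0.584275)  len=0.2513
  (v12,v15,v13) [-++] → (-1.1964, -1.74248, 0)–(-1.1964, -0.576218, 0.584275)  len=1.3044
  (v14,v17,v12) [++-] → (-1.1964, -1.08451, -0.329641)–(-1.1964, -0.576218, -0.584275)  len=0.5685
  (v12,v17,v15) [-++] → (-1.1964, -1.08451, -0.329641)–(-1.1964, -1.74248, 0)  len=0.7359

Chained into 1 loop(s):
  loop 1: 10 segments, perimeter = 7.5226
Total perimeter = 7.523

loops=1 perimeter=7.523


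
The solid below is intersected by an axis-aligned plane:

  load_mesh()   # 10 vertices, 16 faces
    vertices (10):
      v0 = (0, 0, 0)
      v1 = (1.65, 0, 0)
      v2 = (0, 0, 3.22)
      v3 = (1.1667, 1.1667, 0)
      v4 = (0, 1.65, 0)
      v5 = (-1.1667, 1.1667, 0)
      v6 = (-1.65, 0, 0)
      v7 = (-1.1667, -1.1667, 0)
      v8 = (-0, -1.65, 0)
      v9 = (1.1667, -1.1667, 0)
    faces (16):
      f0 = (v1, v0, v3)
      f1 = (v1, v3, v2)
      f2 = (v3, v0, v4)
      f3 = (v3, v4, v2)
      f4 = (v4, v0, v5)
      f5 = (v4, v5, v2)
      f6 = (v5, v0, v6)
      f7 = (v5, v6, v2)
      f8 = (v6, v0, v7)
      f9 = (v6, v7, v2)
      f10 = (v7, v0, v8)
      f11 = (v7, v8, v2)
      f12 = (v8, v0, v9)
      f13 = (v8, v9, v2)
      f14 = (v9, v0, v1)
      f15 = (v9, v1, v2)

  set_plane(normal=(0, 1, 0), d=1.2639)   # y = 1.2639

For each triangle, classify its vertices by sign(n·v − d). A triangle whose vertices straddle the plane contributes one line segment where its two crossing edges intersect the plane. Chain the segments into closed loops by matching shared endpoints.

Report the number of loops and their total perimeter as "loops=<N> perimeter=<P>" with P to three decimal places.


loops=1 perimeter=4.261

Straddling triangles (4 of 16):
  (v3,v0,v4) [--+] → (0, 1.2639, 0)–(0.932056, 1.2639, 0)  len=0.9321
  (v3,v4,v2) [-+-] → (0.932056, 1.2639, 0)–(0, 1.2639, 0.75348)  len=1.1985
  (v4,v0,v5) [+--] → (0, 1.2639, 0)–(-0.932056, 1.2639, 0)  len=0.9321
  (v4,v5,v2) [+--] → (-0.932056, 1.2639, 0)–(0, 1.2639, 0.75348)  len=1.1985

Chained into 1 loop(s):
  loop 1: 4 segments, perimeter = 4.2612
Total perimeter = 4.261


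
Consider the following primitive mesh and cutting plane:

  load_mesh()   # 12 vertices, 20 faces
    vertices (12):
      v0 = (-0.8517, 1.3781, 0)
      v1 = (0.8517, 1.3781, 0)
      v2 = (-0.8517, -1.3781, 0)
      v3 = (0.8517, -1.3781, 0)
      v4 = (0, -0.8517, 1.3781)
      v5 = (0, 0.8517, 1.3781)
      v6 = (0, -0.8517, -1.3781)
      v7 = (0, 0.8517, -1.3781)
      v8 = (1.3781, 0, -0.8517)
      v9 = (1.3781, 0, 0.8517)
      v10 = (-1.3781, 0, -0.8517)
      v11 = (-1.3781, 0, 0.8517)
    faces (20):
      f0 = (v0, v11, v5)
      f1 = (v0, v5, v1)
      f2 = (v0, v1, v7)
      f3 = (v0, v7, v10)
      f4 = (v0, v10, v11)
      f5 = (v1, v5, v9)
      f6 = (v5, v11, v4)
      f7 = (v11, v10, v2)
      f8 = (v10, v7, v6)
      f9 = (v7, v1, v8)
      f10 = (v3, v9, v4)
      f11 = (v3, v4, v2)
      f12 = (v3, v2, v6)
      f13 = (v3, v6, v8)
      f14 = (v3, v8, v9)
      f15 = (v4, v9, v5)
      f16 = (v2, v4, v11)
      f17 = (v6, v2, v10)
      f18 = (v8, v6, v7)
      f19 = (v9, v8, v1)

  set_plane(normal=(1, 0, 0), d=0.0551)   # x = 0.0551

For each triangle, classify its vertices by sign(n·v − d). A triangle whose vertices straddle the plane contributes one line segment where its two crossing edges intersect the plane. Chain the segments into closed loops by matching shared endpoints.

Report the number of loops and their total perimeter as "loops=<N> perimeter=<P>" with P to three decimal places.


loops=1 perimeter=9.175

Straddling triangles (10 of 20):
  (v0,v5,v1) [--+] → (0.0551, 0.885755, 1.28895)–(0.0551, 1.3781, 0)  len=1.3798
  (v0,v1,v7) [-+-] → (0.0551, 1.3781, 0)–(0.0551, 0.885755, -1.28895)  len=1.3798
  (v1,v5,v9) [+-+] → (0.0551, 0.885755, 1.28895)–(0.0551, 0.817647, 1.35705)  len=0.0963
  (v7,v1,v8) [-++] → (0.0551, 0.885755, -1.28895)–(0.0551, 0.817647, -1.35705)  len=0.0963
  (v3,v9,v4) [++-] → (0.0551, -0.817647, 1.35705)–(0.0551, -0.885755, 1.28895)  len=0.0963
  (v3,v4,v2) [+--] → (0.0551, -0.885755, 1.28895)–(0.0551, -1.3781, 0)  len=1.3798
  (v3,v2,v6) [+--] → (0.0551, -1.3781, 0)–(0.0551, -0.885755, -1.28895)  len=1.3798
  (v3,v6,v8) [+-+] → (0.0551, -0.885755, -1.28895)–(0.0551, -0.817647, -1.35705)  len=0.0963
  (v4,v9,v5) [-+-] → (0.0551, -0.817647, 1.35705)–(0.0551, 0.817647, 1.35705)  len=1.6353
  (v8,v6,v7) [+--] → (0.0551, -0.817647, -1.35705)–(0.0551, 0.817647, -1.35705)  len=1.6353

Chained into 1 loop(s):
  loop 1: 10 segments, perimeter = 9.1750
Total perimeter = 9.175


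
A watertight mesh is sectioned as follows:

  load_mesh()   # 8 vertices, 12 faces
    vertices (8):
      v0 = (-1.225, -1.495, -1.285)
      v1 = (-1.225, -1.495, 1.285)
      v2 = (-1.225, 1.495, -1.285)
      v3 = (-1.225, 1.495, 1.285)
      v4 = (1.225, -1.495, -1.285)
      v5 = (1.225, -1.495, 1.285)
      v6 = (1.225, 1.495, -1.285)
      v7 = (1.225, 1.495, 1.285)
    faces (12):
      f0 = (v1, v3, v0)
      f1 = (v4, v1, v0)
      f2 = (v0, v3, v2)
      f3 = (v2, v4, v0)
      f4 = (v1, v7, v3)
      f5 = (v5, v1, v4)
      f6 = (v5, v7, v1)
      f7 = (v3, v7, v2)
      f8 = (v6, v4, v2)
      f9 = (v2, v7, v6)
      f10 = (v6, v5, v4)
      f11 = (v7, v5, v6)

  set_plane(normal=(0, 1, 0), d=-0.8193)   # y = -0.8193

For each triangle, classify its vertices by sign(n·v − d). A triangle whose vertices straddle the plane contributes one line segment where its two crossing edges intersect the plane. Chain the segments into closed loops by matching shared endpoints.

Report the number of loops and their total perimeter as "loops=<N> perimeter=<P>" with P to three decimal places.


Straddling triangles (8 of 12):
  (v1,v3,v0) [-+-] → (-1.225, -0.8193, 1.285)–(-1.225, -0.8193, -0.704214)  len=1.9892
  (v0,v3,v2) [-++] → (-1.225, -0.8193, -0.704214)–(-1.225, -0.8193, -1.285)  len=0.5808
  (v2,v4,v0) [+--] → (0.671333, -0.8193, -1.285)–(-1.225, -0.8193, -1.285)  len=1.8963
  (v1,v7,v3) [-++] → (-0.671333, -0.8193, 1.285)–(-1.225, -0.8193, 1.285)  len=0.5537
  (v5,v7,v1) [-+-] → (1.225, -0.8193, 1.285)–(-0.671333, -0.8193, 1.285)  len=1.8963
  (v6,v4,v2) [+-+] → (1.225, -0.8193, -1.285)–(0.671333, -0.8193, -1.285)  len=0.5537
  (v6,v5,v4) [+--] → (1.225, -0.8193, 0.704214)–(1.225, -0.8193, -1.285)  len=1.9892
  (v7,v5,v6) [+-+] → (1.225, -0.8193, 1.285)–(1.225, -0.8193, 0.704214)  len=0.5808

Chained into 1 loop(s):
  loop 1: 8 segments, perimeter = 10.0400
Total perimeter = 10.040

loops=1 perimeter=10.040


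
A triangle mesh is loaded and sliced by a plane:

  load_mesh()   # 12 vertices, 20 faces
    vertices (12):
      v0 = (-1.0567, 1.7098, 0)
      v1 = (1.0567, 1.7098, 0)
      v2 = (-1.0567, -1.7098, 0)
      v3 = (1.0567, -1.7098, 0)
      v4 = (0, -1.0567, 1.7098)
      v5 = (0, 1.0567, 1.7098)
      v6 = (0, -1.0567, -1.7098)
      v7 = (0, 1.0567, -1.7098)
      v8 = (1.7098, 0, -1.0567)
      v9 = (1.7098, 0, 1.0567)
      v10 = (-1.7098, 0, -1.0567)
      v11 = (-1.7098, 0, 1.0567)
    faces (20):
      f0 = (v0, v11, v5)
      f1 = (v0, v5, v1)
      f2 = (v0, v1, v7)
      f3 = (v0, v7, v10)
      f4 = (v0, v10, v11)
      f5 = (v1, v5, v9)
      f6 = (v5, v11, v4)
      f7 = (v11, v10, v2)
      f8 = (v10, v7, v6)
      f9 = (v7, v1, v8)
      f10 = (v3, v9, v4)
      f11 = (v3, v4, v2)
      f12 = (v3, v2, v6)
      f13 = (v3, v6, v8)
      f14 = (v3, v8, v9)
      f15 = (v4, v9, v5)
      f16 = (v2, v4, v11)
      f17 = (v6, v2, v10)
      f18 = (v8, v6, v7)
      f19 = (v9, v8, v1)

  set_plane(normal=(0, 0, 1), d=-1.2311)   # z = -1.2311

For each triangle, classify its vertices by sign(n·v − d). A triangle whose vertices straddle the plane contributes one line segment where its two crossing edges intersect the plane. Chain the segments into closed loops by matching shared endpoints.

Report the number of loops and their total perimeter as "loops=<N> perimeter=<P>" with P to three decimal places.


Straddling triangles (8 of 20):
  (v0,v1,v7) [++-] → (0.295849, 1.23955, -1.2311)–(-0.295849, 1.23955, -1.2311)  len=0.5917
  (v0,v7,v10) [+-+] → (-0.295849, 1.23955, -1.2311)–(-1.25323, 0.282175, -1.2311)  len=1.3539
  (v10,v7,v6) [+--] → (-1.25323, 0.282175, -1.2311)–(-1.25323, -0.282175, -1.2311)  len=0.5643
  (v7,v1,v8) [-++] → (0.295849, 1.23955, -1.2311)–(1.25323, 0.282175, -1.2311)  len=1.3539
  (v3,v2,v6) [++-] → (-0.295849, -1.23955, -1.2311)–(0.295849, -1.23955, -1.2311)  len=0.5917
  (v3,v6,v8) [+-+] → (0.295849, -1.23955, -1.2311)–(1.25323, -0.282175, -1.2311)  len=1.3539
  (v6,v2,v10) [-++] → (-0.295849, -1.23955, -1.2311)–(-1.25323, -0.282175, -1.2311)  len=1.3539
  (v8,v6,v7) [+--] → (1.25323, -0.282175, -1.2311)–(1.25323, 0.282175, -1.2311)  len=0.5643

Chained into 1 loop(s):
  loop 1: 8 segments, perimeter = 7.7278
Total perimeter = 7.728

loops=1 perimeter=7.728


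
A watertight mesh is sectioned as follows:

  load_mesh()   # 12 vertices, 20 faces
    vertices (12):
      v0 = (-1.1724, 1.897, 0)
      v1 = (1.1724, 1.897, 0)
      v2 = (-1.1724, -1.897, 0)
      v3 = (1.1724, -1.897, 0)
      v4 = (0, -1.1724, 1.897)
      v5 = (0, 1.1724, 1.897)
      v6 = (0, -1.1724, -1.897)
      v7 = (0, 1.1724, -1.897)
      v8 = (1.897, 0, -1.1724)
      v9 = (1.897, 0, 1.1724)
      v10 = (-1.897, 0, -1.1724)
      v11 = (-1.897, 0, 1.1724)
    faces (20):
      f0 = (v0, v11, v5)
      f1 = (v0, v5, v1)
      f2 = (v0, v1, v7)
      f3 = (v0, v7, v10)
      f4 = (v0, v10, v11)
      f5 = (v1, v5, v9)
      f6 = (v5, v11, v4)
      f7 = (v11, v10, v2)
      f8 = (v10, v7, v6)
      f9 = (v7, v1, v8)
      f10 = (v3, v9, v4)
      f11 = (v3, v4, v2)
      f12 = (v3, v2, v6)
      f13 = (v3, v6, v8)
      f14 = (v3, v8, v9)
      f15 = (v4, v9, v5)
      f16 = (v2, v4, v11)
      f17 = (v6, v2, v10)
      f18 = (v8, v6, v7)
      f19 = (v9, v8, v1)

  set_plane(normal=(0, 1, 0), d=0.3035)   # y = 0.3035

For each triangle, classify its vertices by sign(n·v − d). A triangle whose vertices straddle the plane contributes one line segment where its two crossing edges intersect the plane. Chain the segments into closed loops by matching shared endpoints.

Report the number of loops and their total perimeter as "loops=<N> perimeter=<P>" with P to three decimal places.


loops=1 perimeter=12.081

Straddling triangles (10 of 20):
  (v0,v11,v5) [+-+] → (-1.78107, 0.3035, 0.984828)–(-1.40592, 0.3035, 1.35998)  len=0.5305
  (v0,v7,v10) [++-] → (-1.40592, 0.3035, -1.35998)–(-1.78107, 0.3035, -0.984828)  len=0.5305
  (v0,v10,v11) [+--] → (-1.78107, 0.3035, -0.984828)–(-1.78107, 0.3035, 0.984828)  len=1.9697
  (v1,v5,v9) [++-] → (1.40592, 0.3035, 1.35998)–(1.78107, 0.3035, 0.984828)  len=0.5305
  (v5,v11,v4) [+--] → (-1.40592, 0.3035, 1.35998)–(0, 0.3035, 1.897)  len=1.5050
  (v10,v7,v6) [-+-] → (-1.40592, 0.3035, -1.35998)–(0, 0.3035, -1.897)  len=1.5050
  (v7,v1,v8) [++-] → (1.78107, 0.3035, -0.984828)–(1.40592, 0.3035, -1.35998)  len=0.5305
  (v4,v9,v5) [--+] → (1.40592, 0.3035, 1.35998)–(0, 0.3035, 1.897)  len=1.5050
  (v8,v6,v7) [--+] → (0, 0.3035, -1.897)–(1.40592, 0.3035, -1.35998)  len=1.5050
  (v9,v8,v1) [--+] → (1.78107, 0.3035, -0.984828)–(1.78107, 0.3035, 0.984828)  len=1.9697

Chained into 1 loop(s):
  loop 1: 10 segments, perimeter = 12.0815
Total perimeter = 12.081


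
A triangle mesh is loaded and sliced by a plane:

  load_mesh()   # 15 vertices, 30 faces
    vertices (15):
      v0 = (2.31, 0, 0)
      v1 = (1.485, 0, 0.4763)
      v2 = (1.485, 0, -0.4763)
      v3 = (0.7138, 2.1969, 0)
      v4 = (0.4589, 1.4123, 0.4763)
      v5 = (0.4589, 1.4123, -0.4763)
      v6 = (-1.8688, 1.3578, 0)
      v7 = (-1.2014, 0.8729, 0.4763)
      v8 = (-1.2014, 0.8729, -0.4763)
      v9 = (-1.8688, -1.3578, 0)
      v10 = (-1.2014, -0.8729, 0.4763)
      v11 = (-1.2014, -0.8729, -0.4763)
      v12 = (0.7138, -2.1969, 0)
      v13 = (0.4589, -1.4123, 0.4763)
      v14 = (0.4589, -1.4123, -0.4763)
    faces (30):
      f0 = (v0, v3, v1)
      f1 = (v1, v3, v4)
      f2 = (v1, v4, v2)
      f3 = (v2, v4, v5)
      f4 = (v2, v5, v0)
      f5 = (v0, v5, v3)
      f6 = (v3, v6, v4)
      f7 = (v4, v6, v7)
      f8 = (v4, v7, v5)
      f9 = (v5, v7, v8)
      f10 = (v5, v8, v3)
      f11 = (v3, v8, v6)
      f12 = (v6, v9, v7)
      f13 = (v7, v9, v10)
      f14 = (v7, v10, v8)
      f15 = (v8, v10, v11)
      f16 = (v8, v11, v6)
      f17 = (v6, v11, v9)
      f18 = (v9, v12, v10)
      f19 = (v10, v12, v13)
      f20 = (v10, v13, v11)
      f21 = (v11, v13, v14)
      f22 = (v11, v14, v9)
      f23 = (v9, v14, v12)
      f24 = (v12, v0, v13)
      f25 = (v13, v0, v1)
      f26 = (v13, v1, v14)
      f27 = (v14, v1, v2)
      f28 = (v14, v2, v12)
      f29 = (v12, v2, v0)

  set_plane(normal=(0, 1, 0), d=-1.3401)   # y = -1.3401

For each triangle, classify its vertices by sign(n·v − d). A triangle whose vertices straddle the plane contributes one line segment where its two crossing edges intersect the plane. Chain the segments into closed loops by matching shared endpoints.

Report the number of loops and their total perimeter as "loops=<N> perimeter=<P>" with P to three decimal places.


loops=2 perimeter=8.132

Straddling triangles (14 of 30):
  (v6,v9,v7) [+-+] → (-1.8688, -1.3401, 0)–(-1.8635, -1.3401, 0.00377931)  len=0.0065
  (v7,v9,v10) [+-+] → (-1.8635, -1.3401, 0.00377931)–(-1.84444, -1.3401, 0.0173861)  len=0.0234
  (v6,v11,v9) [++-] → (-1.84444, -1.3401, -0.0173861)–(-1.8688, -1.3401, 0)  len=0.0299
  (v9,v12,v10) [--+] → (-0.525583, -1.3401, 0.308228)–(-1.84444, -1.3401, 0.0173861)  len=1.3505
  (v10,v12,v13) [+--] → (-0.525583, -1.3401, 0.308228)–(0.236665, -1.3401, 0.4763)  len=0.7806
  (v10,v13,v11) [+-+] → (0.236665, -1.3401, 0.4763)–(0.236665, -1.3401, 0.348792)  len=0.1275
  (v11,v13,v14) [+--] → (0.236665, -1.3401, 0.348792)–(0.236665, -1.3401, -0.4763)  len=0.8251
  (v11,v14,v9) [+--] → (0.236665, -1.3401, -0.4763)–(-1.84444, -1.3401, -0.0173861)  len=2.1311
  (v12,v0,v13) [-+-] → (1.33632, -1.3401, 0)–(0.553532, -1.3401, 0.45195)  len=0.9039
  (v13,v0,v1) [-++] → (0.553532, -1.3401, 0.45195)–(0.511357, -1.3401, 0.4763)  len=0.0487
  (v13,v1,v14) [-+-] → (0.511357, -1.3401, 0.4763)–(0.511357, -1.3401, -0.427601)  len=0.9039
  (v14,v1,v2) [-++] → (0.511357, -1.3401, -0.427601)–(0.511357, -1.3401, -0.4763)  len=0.0487
  (v14,v2,v12) [-+-] → (0.511357, -1.3401, -0.4763)–(1.01457, -1.3401, -0.185759)  len=0.5811
  (v12,v2,v0) [-++] → (1.01457, -1.3401, -0.185759)–(1.33632, -1.3401, 0)  len=0.3715

Chained into 2 loop(s):
  loop 1: 8 segments, perimeter = 5.2747
  loop 2: 6 segments, perimeter = 2.8578
Total perimeter = 8.132


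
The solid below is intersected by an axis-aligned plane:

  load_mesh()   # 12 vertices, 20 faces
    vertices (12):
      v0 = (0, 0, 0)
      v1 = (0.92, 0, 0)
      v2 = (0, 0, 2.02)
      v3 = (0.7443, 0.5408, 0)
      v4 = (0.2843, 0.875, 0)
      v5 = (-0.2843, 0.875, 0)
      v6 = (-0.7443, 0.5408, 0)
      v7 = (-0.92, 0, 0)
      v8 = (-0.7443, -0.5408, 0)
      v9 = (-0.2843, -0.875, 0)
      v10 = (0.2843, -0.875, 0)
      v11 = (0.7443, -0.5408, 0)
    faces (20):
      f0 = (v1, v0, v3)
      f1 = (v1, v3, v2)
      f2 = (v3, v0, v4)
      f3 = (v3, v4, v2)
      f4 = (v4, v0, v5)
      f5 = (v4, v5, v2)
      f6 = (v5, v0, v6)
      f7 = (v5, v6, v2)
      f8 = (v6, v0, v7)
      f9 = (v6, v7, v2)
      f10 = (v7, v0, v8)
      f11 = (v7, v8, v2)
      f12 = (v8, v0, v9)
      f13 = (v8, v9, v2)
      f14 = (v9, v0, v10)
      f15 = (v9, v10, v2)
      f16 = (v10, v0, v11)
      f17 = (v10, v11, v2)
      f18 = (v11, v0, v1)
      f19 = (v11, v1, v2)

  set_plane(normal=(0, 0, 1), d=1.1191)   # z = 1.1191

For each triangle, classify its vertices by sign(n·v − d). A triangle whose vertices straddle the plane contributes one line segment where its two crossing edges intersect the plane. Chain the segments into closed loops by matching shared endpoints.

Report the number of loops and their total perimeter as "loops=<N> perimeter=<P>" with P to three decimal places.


loops=1 perimeter=2.536

Straddling triangles (10 of 20):
  (v1,v3,v2) [--+] → (0.33195, 0.241191, 1.1191)–(0.410311, 0, 1.1191)  len=0.2536
  (v3,v4,v2) [--+] → (0.126795, 0.390241, 1.1191)–(0.33195, 0.241191, 1.1191)  len=0.2536
  (v4,v5,v2) [--+] → (-0.126795, 0.390241, 1.1191)–(0.126795, 0.390241, 1.1191)  len=0.2536
  (v5,v6,v2) [--+] → (-0.33195, 0.241191, 1.1191)–(-0.126795, 0.390241, 1.1191)  len=0.2536
  (v6,v7,v2) [--+] → (-0.410311, 0, 1.1191)–(-0.33195, 0.241191, 1.1191)  len=0.2536
  (v7,v8,v2) [--+] → (-0.33195, -0.241191, 1.1191)–(-0.410311, 0, 1.1191)  len=0.2536
  (v8,v9,v2) [--+] → (-0.126795, -0.390241, 1.1191)–(-0.33195, -0.241191, 1.1191)  len=0.2536
  (v9,v10,v2) [--+] → (0.126795, -0.390241, 1.1191)–(-0.126795, -0.390241, 1.1191)  len=0.2536
  (v10,v11,v2) [--+] → (0.33195, -0.241191, 1.1191)–(0.126795, -0.390241, 1.1191)  len=0.2536
  (v11,v1,v2) [--+] → (0.410311, 0, 1.1191)–(0.33195, -0.241191, 1.1191)  len=0.2536

Chained into 1 loop(s):
  loop 1: 10 segments, perimeter = 2.5359
Total perimeter = 2.536
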